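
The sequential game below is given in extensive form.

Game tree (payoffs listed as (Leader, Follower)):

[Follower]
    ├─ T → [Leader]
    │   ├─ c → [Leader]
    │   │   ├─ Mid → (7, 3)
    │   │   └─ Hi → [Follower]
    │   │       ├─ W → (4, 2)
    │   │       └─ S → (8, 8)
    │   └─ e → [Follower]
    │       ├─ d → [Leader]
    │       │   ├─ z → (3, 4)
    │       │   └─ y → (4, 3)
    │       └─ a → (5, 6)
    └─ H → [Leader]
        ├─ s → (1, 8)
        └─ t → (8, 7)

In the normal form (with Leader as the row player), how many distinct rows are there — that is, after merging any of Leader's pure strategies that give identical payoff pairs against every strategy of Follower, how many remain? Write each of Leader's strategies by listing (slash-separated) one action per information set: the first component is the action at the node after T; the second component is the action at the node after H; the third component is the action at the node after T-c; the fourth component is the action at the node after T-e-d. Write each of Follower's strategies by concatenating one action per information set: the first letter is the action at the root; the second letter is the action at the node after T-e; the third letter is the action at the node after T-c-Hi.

8

Leader has 16 pure strategies: c/s/Mid/z, c/s/Mid/y, c/s/Hi/z, c/s/Hi/y, c/t/Mid/z, c/t/Mid/y, c/t/Hi/z, c/t/Hi/y, e/s/Mid/z, e/s/Mid/y, e/s/Hi/z, e/s/Hi/y, e/t/Mid/z, e/t/Mid/y, e/t/Hi/z, e/t/Hi/y. Columns: TdW, TdS, TaW, TaS, HdW, HdS, HaW, HaS.
{c/s/Mid/z, c/s/Mid/y} → row (7,3) (7,3) (7,3) (7,3) (1,8) (1,8) (1,8) (1,8)
{c/s/Hi/z, c/s/Hi/y} → row (4,2) (8,8) (4,2) (8,8) (1,8) (1,8) (1,8) (1,8)
{c/t/Mid/z, c/t/Mid/y} → row (7,3) (7,3) (7,3) (7,3) (8,7) (8,7) (8,7) (8,7)
{c/t/Hi/z, c/t/Hi/y} → row (4,2) (8,8) (4,2) (8,8) (8,7) (8,7) (8,7) (8,7)
{e/s/Mid/z, e/s/Hi/z} → row (3,4) (3,4) (5,6) (5,6) (1,8) (1,8) (1,8) (1,8)
{e/s/Mid/y, e/s/Hi/y} → row (4,3) (4,3) (5,6) (5,6) (1,8) (1,8) (1,8) (1,8)
{e/t/Mid/z, e/t/Hi/z} → row (3,4) (3,4) (5,6) (5,6) (8,7) (8,7) (8,7) (8,7)
{e/t/Mid/y, e/t/Hi/y} → row (4,3) (4,3) (5,6) (5,6) (8,7) (8,7) (8,7) (8,7)
That's 8 distinct rows out of 16 strategies.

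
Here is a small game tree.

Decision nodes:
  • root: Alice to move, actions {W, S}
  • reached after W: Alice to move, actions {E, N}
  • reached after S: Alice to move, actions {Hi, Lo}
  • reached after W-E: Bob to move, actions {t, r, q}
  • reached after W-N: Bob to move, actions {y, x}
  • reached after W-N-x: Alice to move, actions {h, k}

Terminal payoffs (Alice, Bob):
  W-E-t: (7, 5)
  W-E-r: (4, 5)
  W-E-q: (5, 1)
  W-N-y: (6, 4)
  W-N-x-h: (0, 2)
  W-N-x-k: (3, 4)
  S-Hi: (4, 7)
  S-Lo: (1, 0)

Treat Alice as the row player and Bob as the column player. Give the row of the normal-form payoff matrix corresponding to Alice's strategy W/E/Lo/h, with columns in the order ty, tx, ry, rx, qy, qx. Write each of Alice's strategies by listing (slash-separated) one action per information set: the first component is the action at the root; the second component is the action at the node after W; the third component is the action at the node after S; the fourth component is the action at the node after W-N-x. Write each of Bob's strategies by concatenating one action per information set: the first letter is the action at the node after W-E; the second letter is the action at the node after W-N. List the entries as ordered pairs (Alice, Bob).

(7,5) (7,5) (4,5) (4,5) (5,1) (5,1)

vs ty: Alice plays W → Alice plays E at [W] → Bob plays t at [W-E] → (7, 5)
vs tx: Alice plays W → Alice plays E at [W] → Bob plays t at [W-E] → (7, 5)
vs ry: Alice plays W → Alice plays E at [W] → Bob plays r at [W-E] → (4, 5)
vs rx: Alice plays W → Alice plays E at [W] → Bob plays r at [W-E] → (4, 5)
vs qy: Alice plays W → Alice plays E at [W] → Bob plays q at [W-E] → (5, 1)
vs qx: Alice plays W → Alice plays E at [W] → Bob plays q at [W-E] → (5, 1)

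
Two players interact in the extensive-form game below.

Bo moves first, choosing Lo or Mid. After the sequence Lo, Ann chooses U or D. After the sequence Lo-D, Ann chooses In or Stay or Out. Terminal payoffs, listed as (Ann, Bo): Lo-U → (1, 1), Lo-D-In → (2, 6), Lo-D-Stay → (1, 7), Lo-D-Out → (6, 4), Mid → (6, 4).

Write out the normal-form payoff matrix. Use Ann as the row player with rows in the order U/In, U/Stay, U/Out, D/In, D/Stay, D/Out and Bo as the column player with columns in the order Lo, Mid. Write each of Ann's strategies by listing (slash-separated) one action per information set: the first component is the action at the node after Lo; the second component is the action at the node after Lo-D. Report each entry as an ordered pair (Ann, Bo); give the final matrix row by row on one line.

             Lo      Mid
  U/In    (1,1)    (6,4)
U/Stay    (1,1)    (6,4)
 U/Out    (1,1)    (6,4)
  D/In    (2,6)    (6,4)
D/Stay    (1,7)    (6,4)
 D/Out    (6,4)    (6,4)

U/In: (1,1) (6,4) | U/Stay: (1,1) (6,4) | U/Out: (1,1) (6,4) | D/In: (2,6) (6,4) | D/Stay: (1,7) (6,4) | D/Out: (6,4) (6,4)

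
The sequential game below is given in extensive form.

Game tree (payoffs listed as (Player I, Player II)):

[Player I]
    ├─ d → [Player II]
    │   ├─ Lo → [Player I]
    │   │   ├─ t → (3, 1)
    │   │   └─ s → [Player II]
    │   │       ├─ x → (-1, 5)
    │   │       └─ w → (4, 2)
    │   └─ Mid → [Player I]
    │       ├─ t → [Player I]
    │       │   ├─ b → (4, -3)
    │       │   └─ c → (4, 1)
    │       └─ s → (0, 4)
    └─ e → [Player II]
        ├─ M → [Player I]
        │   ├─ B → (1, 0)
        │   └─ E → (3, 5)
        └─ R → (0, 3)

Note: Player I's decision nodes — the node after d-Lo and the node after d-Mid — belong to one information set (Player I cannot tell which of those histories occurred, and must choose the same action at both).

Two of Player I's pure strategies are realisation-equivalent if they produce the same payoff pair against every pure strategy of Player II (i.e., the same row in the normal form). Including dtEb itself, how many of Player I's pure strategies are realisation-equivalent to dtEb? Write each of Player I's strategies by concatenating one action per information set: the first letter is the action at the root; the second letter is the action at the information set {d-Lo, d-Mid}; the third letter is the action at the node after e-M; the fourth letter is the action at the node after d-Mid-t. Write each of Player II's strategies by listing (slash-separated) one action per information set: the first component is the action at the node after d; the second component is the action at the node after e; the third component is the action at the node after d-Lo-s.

Row for dtEb (columns Lo/M/x, Lo/M/w, Lo/R/x, Lo/R/w, Mid/M/x, Mid/M/w, Mid/R/x, Mid/R/w): (3,1) (3,1) (3,1) (3,1) (4,-3) (4,-3) (4,-3) (4,-3).
Under dtEb, Player I's choice at the node after e-M can never be reached regardless of what Player II does, so varying those choices leaves every outcome unchanged.
Holding the reachable choices fixed and varying the unreachable one freely already gives 2 equivalent strategies.
No other strategy reproduces this row, so those 2 are the full class: dtBb, dtEb.

2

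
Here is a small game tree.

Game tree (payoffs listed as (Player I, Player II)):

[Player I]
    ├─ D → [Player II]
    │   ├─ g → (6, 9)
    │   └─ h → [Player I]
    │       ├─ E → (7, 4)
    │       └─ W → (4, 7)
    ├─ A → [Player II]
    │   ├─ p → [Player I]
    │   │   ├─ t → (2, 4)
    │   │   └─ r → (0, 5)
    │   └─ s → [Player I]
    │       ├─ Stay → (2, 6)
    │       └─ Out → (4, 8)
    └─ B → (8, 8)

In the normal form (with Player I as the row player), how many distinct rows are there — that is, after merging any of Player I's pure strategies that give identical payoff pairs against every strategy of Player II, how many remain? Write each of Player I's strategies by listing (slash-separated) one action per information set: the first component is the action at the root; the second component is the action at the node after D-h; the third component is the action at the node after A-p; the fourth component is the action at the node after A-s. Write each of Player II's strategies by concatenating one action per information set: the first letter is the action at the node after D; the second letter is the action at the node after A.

Player I has 24 pure strategies: D/E/t/Stay, D/E/t/Out, D/E/r/Stay, D/E/r/Out, D/W/t/Stay, D/W/t/Out, D/W/r/Stay, D/W/r/Out, A/E/t/Stay, A/E/t/Out, A/E/r/Stay, A/E/r/Out, A/W/t/Stay, A/W/t/Out, A/W/r/Stay, A/W/r/Out, B/E/t/Stay, B/E/t/Out, B/E/r/Stay, B/E/r/Out, B/W/t/Stay, B/W/t/Out, B/W/r/Stay, B/W/r/Out. Columns: gp, gs, hp, hs.
{D/E/t/Stay, D/E/t/Out, D/E/r/Stay, D/E/r/Out} → row (6,9) (6,9) (7,4) (7,4)
{D/W/t/Stay, D/W/t/Out, D/W/r/Stay, D/W/r/Out} → row (6,9) (6,9) (4,7) (4,7)
{A/E/t/Stay, A/W/t/Stay} → row (2,4) (2,6) (2,4) (2,6)
{A/E/t/Out, A/W/t/Out} → row (2,4) (4,8) (2,4) (4,8)
{A/E/r/Stay, A/W/r/Stay} → row (0,5) (2,6) (0,5) (2,6)
{A/E/r/Out, A/W/r/Out} → row (0,5) (4,8) (0,5) (4,8)
{B/E/t/Stay, B/E/t/Out, B/E/r/Stay, B/E/r/Out, B/W/t/Stay, B/W/t/Out, B/W/r/Stay, B/W/r/Out} → row (8,8) (8,8) (8,8) (8,8)
That's 7 distinct rows out of 24 strategies.

7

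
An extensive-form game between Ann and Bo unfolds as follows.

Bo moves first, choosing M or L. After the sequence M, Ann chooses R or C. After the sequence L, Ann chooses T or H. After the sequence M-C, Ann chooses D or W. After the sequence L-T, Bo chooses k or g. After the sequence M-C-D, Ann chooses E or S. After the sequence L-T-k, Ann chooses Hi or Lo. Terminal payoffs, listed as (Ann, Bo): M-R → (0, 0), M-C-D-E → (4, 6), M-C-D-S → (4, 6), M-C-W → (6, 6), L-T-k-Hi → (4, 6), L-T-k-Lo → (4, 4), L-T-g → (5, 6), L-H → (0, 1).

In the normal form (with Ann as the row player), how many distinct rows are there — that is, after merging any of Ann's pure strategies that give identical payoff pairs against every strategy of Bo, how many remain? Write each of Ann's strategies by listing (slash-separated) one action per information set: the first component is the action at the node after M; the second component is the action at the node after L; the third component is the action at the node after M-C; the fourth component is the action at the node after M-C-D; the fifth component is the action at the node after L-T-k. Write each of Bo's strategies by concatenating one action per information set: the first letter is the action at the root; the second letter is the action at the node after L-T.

9

Ann has 32 pure strategies: R/T/D/E/Hi, R/T/D/E/Lo, R/T/D/S/Hi, R/T/D/S/Lo, R/T/W/E/Hi, R/T/W/E/Lo, R/T/W/S/Hi, R/T/W/S/Lo, R/H/D/E/Hi, R/H/D/E/Lo, R/H/D/S/Hi, R/H/D/S/Lo, R/H/W/E/Hi, R/H/W/E/Lo, R/H/W/S/Hi, R/H/W/S/Lo, C/T/D/E/Hi, C/T/D/E/Lo, C/T/D/S/Hi, C/T/D/S/Lo, C/T/W/E/Hi, C/T/W/E/Lo, C/T/W/S/Hi, C/T/W/S/Lo, C/H/D/E/Hi, C/H/D/E/Lo, C/H/D/S/Hi, C/H/D/S/Lo, C/H/W/E/Hi, C/H/W/E/Lo, C/H/W/S/Hi, C/H/W/S/Lo. Columns: Mk, Mg, Lk, Lg.
{R/T/D/E/Hi, R/T/D/S/Hi, R/T/W/E/Hi, R/T/W/S/Hi} → row (0,0) (0,0) (4,6) (5,6)
{R/T/D/E/Lo, R/T/D/S/Lo, R/T/W/E/Lo, R/T/W/S/Lo} → row (0,0) (0,0) (4,4) (5,6)
{R/H/D/E/Hi, R/H/D/E/Lo, R/H/D/S/Hi, R/H/D/S/Lo, R/H/W/E/Hi, R/H/W/E/Lo, R/H/W/S/Hi, R/H/W/S/Lo} → row (0,0) (0,0) (0,1) (0,1)
{C/T/D/E/Hi, C/T/D/S/Hi} → row (4,6) (4,6) (4,6) (5,6)
{C/T/D/E/Lo, C/T/D/S/Lo} → row (4,6) (4,6) (4,4) (5,6)
{C/T/W/E/Hi, C/T/W/S/Hi} → row (6,6) (6,6) (4,6) (5,6)
{C/T/W/E/Lo, C/T/W/S/Lo} → row (6,6) (6,6) (4,4) (5,6)
{C/H/D/E/Hi, C/H/D/E/Lo, C/H/D/S/Hi, C/H/D/S/Lo} → row (4,6) (4,6) (0,1) (0,1)
{C/H/W/E/Hi, C/H/W/E/Lo, C/H/W/S/Hi, C/H/W/S/Lo} → row (6,6) (6,6) (0,1) (0,1)
That's 9 distinct rows out of 32 strategies.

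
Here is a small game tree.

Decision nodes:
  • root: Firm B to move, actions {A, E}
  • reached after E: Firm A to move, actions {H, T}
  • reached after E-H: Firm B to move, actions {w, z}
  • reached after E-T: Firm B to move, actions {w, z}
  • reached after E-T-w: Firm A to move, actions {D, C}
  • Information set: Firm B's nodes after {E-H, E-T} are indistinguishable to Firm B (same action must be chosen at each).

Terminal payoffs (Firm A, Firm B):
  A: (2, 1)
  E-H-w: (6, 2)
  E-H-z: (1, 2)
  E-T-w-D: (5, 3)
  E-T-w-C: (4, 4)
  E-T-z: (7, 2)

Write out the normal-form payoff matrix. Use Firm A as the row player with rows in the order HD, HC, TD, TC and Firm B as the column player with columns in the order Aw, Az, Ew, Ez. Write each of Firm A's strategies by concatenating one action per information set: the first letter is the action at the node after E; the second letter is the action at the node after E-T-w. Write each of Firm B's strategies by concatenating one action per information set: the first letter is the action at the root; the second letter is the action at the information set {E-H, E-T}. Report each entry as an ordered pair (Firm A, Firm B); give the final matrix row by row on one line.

Row HD: Aw→(2,1), Az→(2,1), Ew→(6,2), Ez→(1,2)
Row HC: Aw→(2,1), Az→(2,1), Ew→(6,2), Ez→(1,2)
Row TD: Aw→(2,1), Az→(2,1), Ew→(5,3), Ez→(7,2)
Row TC: Aw→(2,1), Az→(2,1), Ew→(4,4), Ez→(7,2)

HD: (2,1) (2,1) (6,2) (1,2) | HC: (2,1) (2,1) (6,2) (1,2) | TD: (2,1) (2,1) (5,3) (7,2) | TC: (2,1) (2,1) (4,4) (7,2)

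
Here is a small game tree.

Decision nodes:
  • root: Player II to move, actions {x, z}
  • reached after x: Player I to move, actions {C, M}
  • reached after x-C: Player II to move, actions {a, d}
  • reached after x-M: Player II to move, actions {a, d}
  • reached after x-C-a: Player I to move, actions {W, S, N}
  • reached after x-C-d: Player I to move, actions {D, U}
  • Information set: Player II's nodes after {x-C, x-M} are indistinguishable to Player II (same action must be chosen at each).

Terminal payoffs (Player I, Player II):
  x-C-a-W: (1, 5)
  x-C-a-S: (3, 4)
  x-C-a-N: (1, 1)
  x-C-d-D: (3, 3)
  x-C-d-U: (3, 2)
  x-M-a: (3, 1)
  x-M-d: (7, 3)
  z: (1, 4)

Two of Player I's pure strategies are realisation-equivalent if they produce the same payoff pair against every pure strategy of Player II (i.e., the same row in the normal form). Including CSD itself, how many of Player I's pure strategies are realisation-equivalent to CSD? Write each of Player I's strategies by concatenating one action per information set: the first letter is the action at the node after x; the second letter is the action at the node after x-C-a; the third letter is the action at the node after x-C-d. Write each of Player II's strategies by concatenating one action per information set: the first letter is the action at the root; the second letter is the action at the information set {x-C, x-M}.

1

Row for CSD (columns xa, xd, za, zd): (3,4) (3,3) (1,4) (1,4).
Every one of Player I's information sets is on the play path for some reply by Player II when Player I follows CSD.
Changing the action at any of them therefore changes at least one column, so only CSD itself gives this row.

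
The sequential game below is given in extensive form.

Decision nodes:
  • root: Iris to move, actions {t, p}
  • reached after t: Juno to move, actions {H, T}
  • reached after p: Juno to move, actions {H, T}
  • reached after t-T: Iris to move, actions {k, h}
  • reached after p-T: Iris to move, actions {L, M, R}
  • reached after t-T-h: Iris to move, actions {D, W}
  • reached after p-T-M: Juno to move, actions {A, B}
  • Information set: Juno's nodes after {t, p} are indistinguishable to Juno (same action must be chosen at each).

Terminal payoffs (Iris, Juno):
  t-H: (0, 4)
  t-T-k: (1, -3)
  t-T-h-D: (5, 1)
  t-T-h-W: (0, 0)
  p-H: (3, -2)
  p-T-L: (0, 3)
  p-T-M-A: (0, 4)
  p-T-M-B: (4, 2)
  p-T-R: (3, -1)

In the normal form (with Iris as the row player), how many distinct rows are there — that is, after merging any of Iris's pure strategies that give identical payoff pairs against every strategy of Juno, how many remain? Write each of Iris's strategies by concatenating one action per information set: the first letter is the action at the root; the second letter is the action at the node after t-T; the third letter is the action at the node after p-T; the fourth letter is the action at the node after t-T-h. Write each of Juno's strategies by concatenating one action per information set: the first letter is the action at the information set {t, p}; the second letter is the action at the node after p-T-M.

6

Iris has 24 pure strategies: tkLD, tkLW, tkMD, tkMW, tkRD, tkRW, thLD, thLW, thMD, thMW, thRD, thRW, pkLD, pkLW, pkMD, pkMW, pkRD, pkRW, phLD, phLW, phMD, phMW, phRD, phRW. Columns: HA, HB, TA, TB.
{tkLD, tkLW, tkMD, tkMW, tkRD, tkRW} → row (0,4) (0,4) (1,-3) (1,-3)
{thLD, thMD, thRD} → row (0,4) (0,4) (5,1) (5,1)
{thLW, thMW, thRW} → row (0,4) (0,4) (0,0) (0,0)
{pkLD, pkLW, phLD, phLW} → row (3,-2) (3,-2) (0,3) (0,3)
{pkMD, pkMW, phMD, phMW} → row (3,-2) (3,-2) (0,4) (4,2)
{pkRD, pkRW, phRD, phRW} → row (3,-2) (3,-2) (3,-1) (3,-1)
That's 6 distinct rows out of 24 strategies.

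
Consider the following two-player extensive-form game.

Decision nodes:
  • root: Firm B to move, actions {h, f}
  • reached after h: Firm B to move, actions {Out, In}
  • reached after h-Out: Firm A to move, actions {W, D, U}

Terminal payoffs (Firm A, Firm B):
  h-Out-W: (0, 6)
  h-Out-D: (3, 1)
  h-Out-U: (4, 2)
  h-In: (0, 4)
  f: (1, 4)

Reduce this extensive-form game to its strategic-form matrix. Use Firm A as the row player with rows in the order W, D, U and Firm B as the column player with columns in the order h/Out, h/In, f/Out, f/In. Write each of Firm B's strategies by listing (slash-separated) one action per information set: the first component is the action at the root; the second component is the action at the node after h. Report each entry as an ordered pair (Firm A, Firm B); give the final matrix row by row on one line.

W: (0,6) (0,4) (1,4) (1,4) | D: (3,1) (0,4) (1,4) (1,4) | U: (4,2) (0,4) (1,4) (1,4)

        h/Out     h/In    f/Out     f/In
   W    (0,6)    (0,4)    (1,4)    (1,4)
   D    (3,1)    (0,4)    (1,4)    (1,4)
   U    (4,2)    (0,4)    (1,4)    (1,4)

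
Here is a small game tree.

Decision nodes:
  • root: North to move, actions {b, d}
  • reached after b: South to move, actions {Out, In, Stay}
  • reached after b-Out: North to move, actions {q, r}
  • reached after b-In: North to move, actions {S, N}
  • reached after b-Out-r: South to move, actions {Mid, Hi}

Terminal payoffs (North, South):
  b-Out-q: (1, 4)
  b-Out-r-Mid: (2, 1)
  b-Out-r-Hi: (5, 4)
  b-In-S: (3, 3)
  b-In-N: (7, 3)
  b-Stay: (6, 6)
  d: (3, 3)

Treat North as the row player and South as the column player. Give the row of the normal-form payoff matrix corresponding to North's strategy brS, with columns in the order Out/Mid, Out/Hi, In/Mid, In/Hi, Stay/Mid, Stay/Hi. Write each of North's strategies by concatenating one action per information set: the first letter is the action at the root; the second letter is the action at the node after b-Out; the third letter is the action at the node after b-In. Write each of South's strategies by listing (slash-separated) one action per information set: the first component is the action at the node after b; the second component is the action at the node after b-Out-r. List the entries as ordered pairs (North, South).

vs Out/Mid: North plays b → South plays Out at [b] → North plays r at [b-Out] → South plays Mid at [b-Out-r] → (2, 1)
vs Out/Hi: North plays b → South plays Out at [b] → North plays r at [b-Out] → South plays Hi at [b-Out-r] → (5, 4)
vs In/Mid: North plays b → South plays In at [b] → North plays S at [b-In] → (3, 3)
vs In/Hi: North plays b → South plays In at [b] → North plays S at [b-In] → (3, 3)
vs Stay/Mid: North plays b → South plays Stay at [b] → (6, 6)
vs Stay/Hi: North plays b → South plays Stay at [b] → (6, 6)

(2,1) (5,4) (3,3) (3,3) (6,6) (6,6)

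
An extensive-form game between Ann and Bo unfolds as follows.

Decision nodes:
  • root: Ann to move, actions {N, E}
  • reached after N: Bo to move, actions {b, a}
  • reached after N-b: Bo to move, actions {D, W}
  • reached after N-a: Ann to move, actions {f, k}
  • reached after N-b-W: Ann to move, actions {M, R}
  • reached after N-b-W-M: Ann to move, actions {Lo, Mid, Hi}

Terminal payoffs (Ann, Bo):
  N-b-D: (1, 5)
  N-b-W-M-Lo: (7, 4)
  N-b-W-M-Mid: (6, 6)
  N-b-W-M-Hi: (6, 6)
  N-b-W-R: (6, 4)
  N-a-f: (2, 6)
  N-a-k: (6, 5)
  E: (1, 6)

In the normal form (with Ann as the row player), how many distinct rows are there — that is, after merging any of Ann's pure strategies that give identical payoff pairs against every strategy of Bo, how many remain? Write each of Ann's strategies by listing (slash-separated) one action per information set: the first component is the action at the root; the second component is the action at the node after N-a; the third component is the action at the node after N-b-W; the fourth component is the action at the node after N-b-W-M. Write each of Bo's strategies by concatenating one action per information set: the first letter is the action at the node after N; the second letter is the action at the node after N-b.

Ann has 24 pure strategies: N/f/M/Lo, N/f/M/Mid, N/f/M/Hi, N/f/R/Lo, N/f/R/Mid, N/f/R/Hi, N/k/M/Lo, N/k/M/Mid, N/k/M/Hi, N/k/R/Lo, N/k/R/Mid, N/k/R/Hi, E/f/M/Lo, E/f/M/Mid, E/f/M/Hi, E/f/R/Lo, E/f/R/Mid, E/f/R/Hi, E/k/M/Lo, E/k/M/Mid, E/k/M/Hi, E/k/R/Lo, E/k/R/Mid, E/k/R/Hi. Columns: bD, bW, aD, aW.
{N/f/M/Lo} → row (1,5) (7,4) (2,6) (2,6)
{N/f/M/Mid, N/f/M/Hi} → row (1,5) (6,6) (2,6) (2,6)
{N/f/R/Lo, N/f/R/Mid, N/f/R/Hi} → row (1,5) (6,4) (2,6) (2,6)
{N/k/M/Lo} → row (1,5) (7,4) (6,5) (6,5)
{N/k/M/Mid, N/k/M/Hi} → row (1,5) (6,6) (6,5) (6,5)
{N/k/R/Lo, N/k/R/Mid, N/k/R/Hi} → row (1,5) (6,4) (6,5) (6,5)
{E/f/M/Lo, E/f/M/Mid, E/f/M/Hi, E/f/R/Lo, E/f/R/Mid, E/f/R/Hi, E/k/M/Lo, E/k/M/Mid, E/k/M/Hi, E/k/R/Lo, E/k/R/Mid, E/k/R/Hi} → row (1,6) (1,6) (1,6) (1,6)
That's 7 distinct rows out of 24 strategies.

7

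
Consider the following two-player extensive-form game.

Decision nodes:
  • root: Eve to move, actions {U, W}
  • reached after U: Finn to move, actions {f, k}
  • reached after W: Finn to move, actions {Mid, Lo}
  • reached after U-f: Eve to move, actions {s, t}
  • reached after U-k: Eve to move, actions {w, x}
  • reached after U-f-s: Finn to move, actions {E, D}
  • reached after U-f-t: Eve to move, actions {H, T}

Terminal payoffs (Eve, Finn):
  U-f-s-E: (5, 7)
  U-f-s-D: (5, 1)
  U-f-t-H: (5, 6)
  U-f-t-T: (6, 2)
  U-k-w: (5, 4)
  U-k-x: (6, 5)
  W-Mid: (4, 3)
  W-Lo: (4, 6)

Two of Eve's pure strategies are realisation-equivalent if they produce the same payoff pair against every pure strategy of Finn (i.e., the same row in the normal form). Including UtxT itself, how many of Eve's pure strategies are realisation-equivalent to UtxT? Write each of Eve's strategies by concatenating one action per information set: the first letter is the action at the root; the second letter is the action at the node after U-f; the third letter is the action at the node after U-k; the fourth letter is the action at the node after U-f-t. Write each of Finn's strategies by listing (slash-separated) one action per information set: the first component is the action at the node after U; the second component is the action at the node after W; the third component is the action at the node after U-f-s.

Row for UtxT (columns f/Mid/E, f/Mid/D, f/Lo/E, f/Lo/D, k/Mid/E, k/Mid/D, k/Lo/E, k/Lo/D): (6,2) (6,2) (6,2) (6,2) (6,5) (6,5) (6,5) (6,5).
Every one of Eve's information sets is on the play path for some reply by Finn when Eve follows UtxT.
Changing the action at any of them therefore changes at least one column, so only UtxT itself gives this row.

1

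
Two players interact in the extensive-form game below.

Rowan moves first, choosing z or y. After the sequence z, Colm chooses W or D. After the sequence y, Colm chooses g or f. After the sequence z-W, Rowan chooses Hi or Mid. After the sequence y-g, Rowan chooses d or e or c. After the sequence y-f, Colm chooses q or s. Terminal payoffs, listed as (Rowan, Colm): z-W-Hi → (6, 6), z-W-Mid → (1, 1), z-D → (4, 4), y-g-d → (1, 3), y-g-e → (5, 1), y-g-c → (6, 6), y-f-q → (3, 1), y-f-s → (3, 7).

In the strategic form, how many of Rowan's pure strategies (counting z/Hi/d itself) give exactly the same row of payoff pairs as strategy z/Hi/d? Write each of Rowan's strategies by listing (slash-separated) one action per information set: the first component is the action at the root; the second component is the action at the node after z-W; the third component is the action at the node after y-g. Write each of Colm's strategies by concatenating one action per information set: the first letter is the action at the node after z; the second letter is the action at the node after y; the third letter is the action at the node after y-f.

3

Row for z/Hi/d (columns Wgq, Wgs, Wfq, Wfs, Dgq, Dgs, Dfq, Dfs): (6,6) (6,6) (6,6) (6,6) (4,4) (4,4) (4,4) (4,4).
Under z/Hi/d, Rowan's choice at the node after y-g can never be reached regardless of what Colm does, so varying those choices leaves every outcome unchanged.
Holding the reachable choices fixed and varying the unreachable one freely already gives 3 equivalent strategies.
No other strategy reproduces this row, so those 3 are the full class: z/Hi/d, z/Hi/e, z/Hi/c.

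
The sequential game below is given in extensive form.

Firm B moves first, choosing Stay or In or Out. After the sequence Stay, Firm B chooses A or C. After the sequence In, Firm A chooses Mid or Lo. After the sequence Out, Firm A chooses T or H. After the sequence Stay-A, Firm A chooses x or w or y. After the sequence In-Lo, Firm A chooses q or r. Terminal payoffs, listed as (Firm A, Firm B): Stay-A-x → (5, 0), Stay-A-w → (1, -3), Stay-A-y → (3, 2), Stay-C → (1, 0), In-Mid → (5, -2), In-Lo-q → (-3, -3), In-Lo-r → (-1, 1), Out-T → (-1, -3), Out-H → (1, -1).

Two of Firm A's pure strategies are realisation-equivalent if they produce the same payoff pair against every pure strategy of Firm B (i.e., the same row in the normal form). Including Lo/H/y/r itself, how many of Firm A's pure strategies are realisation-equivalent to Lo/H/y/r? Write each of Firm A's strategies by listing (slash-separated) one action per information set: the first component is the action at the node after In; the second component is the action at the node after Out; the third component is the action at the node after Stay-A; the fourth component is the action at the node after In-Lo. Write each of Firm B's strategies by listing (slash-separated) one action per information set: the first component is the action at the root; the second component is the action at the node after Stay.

Row for Lo/H/y/r (columns Stay/A, Stay/C, In/A, In/C, Out/A, Out/C): (3,2) (1,0) (-1,1) (-1,1) (1,-1) (1,-1).
Every one of Firm A's information sets is on the play path for some reply by Firm B when Firm A follows Lo/H/y/r.
Changing the action at any of them therefore changes at least one column, so only Lo/H/y/r itself gives this row.

1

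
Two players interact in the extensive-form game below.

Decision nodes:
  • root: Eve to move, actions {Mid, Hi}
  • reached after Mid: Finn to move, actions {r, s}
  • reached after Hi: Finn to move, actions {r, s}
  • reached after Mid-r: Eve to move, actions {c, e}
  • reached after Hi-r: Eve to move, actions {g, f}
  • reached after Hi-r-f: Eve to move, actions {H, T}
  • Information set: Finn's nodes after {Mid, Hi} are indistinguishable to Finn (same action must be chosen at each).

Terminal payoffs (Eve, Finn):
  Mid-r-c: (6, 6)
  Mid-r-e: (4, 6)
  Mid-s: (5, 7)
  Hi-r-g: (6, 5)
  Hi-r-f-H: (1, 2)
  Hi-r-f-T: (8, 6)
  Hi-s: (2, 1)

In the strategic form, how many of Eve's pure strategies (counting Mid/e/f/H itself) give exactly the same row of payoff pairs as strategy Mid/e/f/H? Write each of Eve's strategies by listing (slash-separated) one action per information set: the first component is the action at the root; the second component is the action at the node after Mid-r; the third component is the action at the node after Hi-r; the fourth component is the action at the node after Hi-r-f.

Row for Mid/e/f/H (columns r, s): (4,6) (5,7).
Under Mid/e/f/H, Eve's choice at the node after Hi-r and at the node after Hi-r-f can never be reached regardless of what Finn does, so varying those choices leaves every outcome unchanged.
Holding the reachable choices fixed and varying the unreachable ones freely already gives 2 × 2 = 4 equivalent strategies.
No other strategy reproduces this row, so those 4 are the full class: Mid/e/g/H, Mid/e/g/T, Mid/e/f/H, Mid/e/f/T.

4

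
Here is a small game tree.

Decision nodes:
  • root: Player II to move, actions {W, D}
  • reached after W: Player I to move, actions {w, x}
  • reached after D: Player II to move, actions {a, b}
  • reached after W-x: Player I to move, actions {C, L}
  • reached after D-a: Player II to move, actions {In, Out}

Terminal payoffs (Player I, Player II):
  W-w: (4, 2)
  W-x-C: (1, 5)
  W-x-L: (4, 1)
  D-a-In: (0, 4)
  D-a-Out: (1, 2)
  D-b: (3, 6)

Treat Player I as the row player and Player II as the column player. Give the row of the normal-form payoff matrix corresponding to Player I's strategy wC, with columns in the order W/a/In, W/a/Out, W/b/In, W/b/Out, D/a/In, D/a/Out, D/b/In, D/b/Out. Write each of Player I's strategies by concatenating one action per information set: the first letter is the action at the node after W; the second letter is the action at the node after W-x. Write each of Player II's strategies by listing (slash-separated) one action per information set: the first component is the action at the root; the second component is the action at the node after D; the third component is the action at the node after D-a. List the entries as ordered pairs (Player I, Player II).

(4,2) (4,2) (4,2) (4,2) (0,4) (1,2) (3,6) (3,6)

vs W/a/In: Player II plays W → Player I plays w at [W] → (4, 2)
vs W/a/Out: Player II plays W → Player I plays w at [W] → (4, 2)
vs W/b/In: Player II plays W → Player I plays w at [W] → (4, 2)
vs W/b/Out: Player II plays W → Player I plays w at [W] → (4, 2)
vs D/a/In: Player II plays D → Player II plays a at [D] → Player II plays In at [D-a] → (0, 4)
vs D/a/Out: Player II plays D → Player II plays a at [D] → Player II plays Out at [D-a] → (1, 2)
vs D/b/In: Player II plays D → Player II plays b at [D] → (3, 6)
vs D/b/Out: Player II plays D → Player II plays b at [D] → (3, 6)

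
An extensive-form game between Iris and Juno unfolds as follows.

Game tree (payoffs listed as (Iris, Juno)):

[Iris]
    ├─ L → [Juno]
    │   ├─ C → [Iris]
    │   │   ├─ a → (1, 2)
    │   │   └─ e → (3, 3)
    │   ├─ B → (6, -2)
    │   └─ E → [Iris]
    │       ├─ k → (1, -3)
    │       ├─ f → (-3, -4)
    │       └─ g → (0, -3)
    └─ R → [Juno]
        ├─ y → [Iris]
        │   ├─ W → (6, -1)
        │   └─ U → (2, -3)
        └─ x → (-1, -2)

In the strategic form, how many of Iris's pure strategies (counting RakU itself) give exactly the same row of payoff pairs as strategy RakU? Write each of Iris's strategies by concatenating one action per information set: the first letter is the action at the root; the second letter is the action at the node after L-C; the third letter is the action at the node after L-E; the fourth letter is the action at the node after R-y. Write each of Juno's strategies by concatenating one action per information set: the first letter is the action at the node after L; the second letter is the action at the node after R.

6

Row for RakU (columns Cy, Cx, By, Bx, Ey, Ex): (2,-3) (-1,-2) (2,-3) (-1,-2) (2,-3) (-1,-2).
Under RakU, Iris's choice at the node after L-C and at the node after L-E can never be reached regardless of what Juno does, so varying those choices leaves every outcome unchanged.
Holding the reachable choices fixed and varying the unreachable ones freely already gives 2 × 3 = 6 equivalent strategies.
No other strategy reproduces this row, so those 6 are the full class: RakU, RafU, RagU, RekU, RefU, RegU.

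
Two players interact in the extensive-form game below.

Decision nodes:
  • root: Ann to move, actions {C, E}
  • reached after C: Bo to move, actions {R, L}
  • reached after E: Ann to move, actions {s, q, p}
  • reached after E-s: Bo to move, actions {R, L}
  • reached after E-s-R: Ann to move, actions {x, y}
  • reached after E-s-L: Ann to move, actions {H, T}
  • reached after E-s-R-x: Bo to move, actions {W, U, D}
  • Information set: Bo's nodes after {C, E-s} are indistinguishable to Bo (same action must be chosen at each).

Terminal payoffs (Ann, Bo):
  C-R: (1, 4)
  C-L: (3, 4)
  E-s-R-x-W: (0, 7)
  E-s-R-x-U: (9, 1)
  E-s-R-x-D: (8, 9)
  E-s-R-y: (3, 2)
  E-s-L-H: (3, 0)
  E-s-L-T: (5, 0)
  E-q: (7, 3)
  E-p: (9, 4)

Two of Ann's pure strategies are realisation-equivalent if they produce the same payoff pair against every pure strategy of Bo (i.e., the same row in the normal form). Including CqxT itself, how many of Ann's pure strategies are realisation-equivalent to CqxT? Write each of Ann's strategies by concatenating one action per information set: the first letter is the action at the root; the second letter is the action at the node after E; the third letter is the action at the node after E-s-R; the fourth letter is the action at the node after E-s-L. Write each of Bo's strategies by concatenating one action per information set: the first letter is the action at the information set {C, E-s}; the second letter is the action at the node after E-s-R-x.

Row for CqxT (columns RW, RU, RD, LW, LU, LD): (1,4) (1,4) (1,4) (3,4) (3,4) (3,4).
Under CqxT, Ann's choice at the node after E and at the node after E-s-R and at the node after E-s-L can never be reached regardless of what Bo does, so varying those choices leaves every outcome unchanged.
Holding the reachable choices fixed and varying the unreachable ones freely already gives 3 × 2 × 2 = 12 equivalent strategies.
No other strategy reproduces this row, so those 12 are the full class: CsxH, CsxT, CsyH, CsyT, CqxH, CqxT, CqyH, CqyT, CpxH, CpxT, CpyH, CpyT.

12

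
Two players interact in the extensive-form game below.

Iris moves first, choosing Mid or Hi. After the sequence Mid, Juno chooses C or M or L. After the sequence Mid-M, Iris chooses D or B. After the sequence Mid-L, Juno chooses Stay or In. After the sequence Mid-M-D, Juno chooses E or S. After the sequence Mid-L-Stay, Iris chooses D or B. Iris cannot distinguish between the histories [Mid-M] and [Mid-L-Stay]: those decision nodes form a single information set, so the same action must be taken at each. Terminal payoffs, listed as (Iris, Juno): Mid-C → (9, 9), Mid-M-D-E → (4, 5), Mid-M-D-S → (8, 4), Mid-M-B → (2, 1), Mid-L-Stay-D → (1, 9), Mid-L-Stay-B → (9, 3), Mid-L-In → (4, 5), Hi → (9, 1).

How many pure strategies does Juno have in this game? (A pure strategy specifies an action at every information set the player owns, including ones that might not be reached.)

Juno owns the node after Mid with actions {C, M, L} — three choices.
Juno owns the node after Mid-L with actions {Stay, In} — two choices.
Juno owns the node after Mid-M-D with actions {E, S} — two choices.
A pure strategy fixes one action at each information set independently, so the count is the product 3 × 2 × 2 = 12.
(For reference, Iris has 4 pure strategies, giving a 12×4 normal-form matrix.)

12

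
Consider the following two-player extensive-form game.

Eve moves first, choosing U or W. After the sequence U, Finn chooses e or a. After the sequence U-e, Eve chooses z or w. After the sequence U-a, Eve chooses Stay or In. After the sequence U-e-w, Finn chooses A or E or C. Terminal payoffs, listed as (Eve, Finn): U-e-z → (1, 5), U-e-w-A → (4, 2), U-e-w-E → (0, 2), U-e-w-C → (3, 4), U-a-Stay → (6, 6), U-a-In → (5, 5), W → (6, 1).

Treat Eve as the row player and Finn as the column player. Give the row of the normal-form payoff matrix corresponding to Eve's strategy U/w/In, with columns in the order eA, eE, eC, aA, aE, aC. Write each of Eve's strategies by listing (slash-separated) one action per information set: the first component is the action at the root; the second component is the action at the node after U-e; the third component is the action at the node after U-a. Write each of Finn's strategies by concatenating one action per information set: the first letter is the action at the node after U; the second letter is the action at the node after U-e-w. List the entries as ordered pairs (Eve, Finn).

(4,2) (0,2) (3,4) (5,5) (5,5) (5,5)

vs eA: Eve plays U → Finn plays e at [U] → Eve plays w at [U-e] → Finn plays A at [U-e-w] → (4, 2)
vs eE: Eve plays U → Finn plays e at [U] → Eve plays w at [U-e] → Finn plays E at [U-e-w] → (0, 2)
vs eC: Eve plays U → Finn plays e at [U] → Eve plays w at [U-e] → Finn plays C at [U-e-w] → (3, 4)
vs aA: Eve plays U → Finn plays a at [U] → Eve plays In at [U-a] → (5, 5)
vs aE: Eve plays U → Finn plays a at [U] → Eve plays In at [U-a] → (5, 5)
vs aC: Eve plays U → Finn plays a at [U] → Eve plays In at [U-a] → (5, 5)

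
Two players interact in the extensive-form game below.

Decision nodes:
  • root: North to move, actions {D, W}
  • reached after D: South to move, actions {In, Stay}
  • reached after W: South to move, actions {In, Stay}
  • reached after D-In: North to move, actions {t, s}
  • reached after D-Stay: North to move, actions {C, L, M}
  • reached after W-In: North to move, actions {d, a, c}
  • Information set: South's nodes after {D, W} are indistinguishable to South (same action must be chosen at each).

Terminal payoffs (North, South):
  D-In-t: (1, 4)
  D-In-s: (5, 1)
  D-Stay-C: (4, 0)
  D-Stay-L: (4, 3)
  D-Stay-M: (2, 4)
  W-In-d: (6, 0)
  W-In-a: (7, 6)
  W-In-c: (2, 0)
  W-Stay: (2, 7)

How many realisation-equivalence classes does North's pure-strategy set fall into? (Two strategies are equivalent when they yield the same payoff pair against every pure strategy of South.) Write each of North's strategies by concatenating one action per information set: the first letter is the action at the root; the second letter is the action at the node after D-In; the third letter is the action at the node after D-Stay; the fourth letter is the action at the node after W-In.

North has 36 pure strategies: DtCd, DtCa, DtCc, DtLd, DtLa, DtLc, DtMd, DtMa, DtMc, DsCd, DsCa, DsCc, DsLd, DsLa, DsLc, DsMd, DsMa, DsMc, WtCd, WtCa, WtCc, WtLd, WtLa, WtLc, WtMd, WtMa, WtMc, WsCd, WsCa, WsCc, WsLd, WsLa, WsLc, WsMd, WsMa, WsMc. Columns: In, Stay.
{DtCd, DtCa, DtCc} → row (1,4) (4,0)
{DtLd, DtLa, DtLc} → row (1,4) (4,3)
{DtMd, DtMa, DtMc} → row (1,4) (2,4)
{DsCd, DsCa, DsCc} → row (5,1) (4,0)
{DsLd, DsLa, DsLc} → row (5,1) (4,3)
{DsMd, DsMa, DsMc} → row (5,1) (2,4)
{WtCd, WtLd, WtMd, WsCd, WsLd, WsMd} → row (6,0) (2,7)
{WtCa, WtLa, WtMa, WsCa, WsLa, WsMa} → row (7,6) (2,7)
{WtCc, WtLc, WtMc, WsCc, WsLc, WsMc} → row (2,0) (2,7)
That's 9 distinct rows out of 36 strategies.

9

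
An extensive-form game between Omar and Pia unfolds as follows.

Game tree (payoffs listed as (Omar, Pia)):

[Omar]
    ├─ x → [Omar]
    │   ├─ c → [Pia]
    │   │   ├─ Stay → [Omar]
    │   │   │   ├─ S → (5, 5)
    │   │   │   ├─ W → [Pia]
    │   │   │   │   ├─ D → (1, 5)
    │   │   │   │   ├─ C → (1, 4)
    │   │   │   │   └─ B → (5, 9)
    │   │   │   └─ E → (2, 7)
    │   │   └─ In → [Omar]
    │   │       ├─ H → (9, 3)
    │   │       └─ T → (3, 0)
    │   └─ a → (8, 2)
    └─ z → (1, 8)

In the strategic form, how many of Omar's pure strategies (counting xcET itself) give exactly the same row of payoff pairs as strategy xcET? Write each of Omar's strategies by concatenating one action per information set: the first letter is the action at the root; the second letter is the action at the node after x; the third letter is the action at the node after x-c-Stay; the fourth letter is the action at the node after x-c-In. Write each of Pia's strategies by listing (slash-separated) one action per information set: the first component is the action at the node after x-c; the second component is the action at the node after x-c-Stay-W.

1

Row for xcET (columns Stay/D, Stay/C, Stay/B, In/D, In/C, In/B): (2,7) (2,7) (2,7) (3,0) (3,0) (3,0).
Every one of Omar's information sets is on the play path for some reply by Pia when Omar follows xcET.
Changing the action at any of them therefore changes at least one column, so only xcET itself gives this row.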